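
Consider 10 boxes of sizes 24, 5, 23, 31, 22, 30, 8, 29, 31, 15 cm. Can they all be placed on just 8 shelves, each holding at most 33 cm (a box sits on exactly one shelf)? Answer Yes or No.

Yes

A valid assignment using 8 shelves:
  shelf 1: 31 = 31
  shelf 2: 31 = 31
  shelf 3: 30 = 30
  shelf 4: 29 = 29
  shelf 5: 24 + 8 = 32
  shelf 6: 23 + 5 = 28
  shelf 7: 22 = 22
  shelf 8: 15 = 15
Every load is within 33 cm, so 8 shelves suffice.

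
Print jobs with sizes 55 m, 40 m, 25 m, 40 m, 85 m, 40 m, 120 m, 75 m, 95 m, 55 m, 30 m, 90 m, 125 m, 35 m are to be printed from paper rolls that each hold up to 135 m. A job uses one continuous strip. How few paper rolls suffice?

8

Total = 125 + 120 + 95 + 90 + 85 + 75 + 55 + 55 + 40 + 40 + 40 + 35 + 30 + 25 = 910 m.
Lower bound: ⌈910/135⌉ = 7 paper rolls.
A packing using 8 paper rolls:
  roll 1: 125 = 125
  roll 2: 120 = 120
  roll 3: 95 + 40 = 135
  roll 4: 90 + 40 = 130
  roll 5: 85 + 40 = 125
  roll 6: 75 + 55 = 130
  roll 7: 55 + 35 + 30 = 120
  roll 8: 25 = 25
No arrangement into 7 paper rolls stays within capacity, so 8 is optimal.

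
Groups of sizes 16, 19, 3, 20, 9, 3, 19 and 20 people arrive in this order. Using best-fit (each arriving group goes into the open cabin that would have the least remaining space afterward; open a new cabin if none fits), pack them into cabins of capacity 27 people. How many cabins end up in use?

5

  16 → cabin 1 (new)  [load 16/27]
  19 → cabin 2 (new)  [load 19/27]
  3 → cabin 2  [load 22/27]
  20 → cabin 3 (new)  [load 20/27]
  9 → cabin 1  [load 25/27]
  3 → cabin 2  [load 25/27]
  19 → cabin 4 (new)  [load 19/27]
  20 → cabin 5 (new)  [load 20/27]
5 cabins opened.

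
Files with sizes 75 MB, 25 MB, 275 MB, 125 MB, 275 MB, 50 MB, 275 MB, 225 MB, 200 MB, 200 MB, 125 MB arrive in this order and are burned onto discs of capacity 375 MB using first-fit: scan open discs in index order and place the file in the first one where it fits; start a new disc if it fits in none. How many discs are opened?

  75 → disc 1 (new)  [load 75/375]
  25 → disc 1  [load 100/375]
  275 → disc 1  [load 375/375]
  125 → disc 2 (new)  [load 125/375]
  275 → disc 3 (new)  [load 275/375]
  50 → disc 2  [load 175/375]
  275 → disc 4 (new)  [load 275/375]
  225 → disc 5 (new)  [load 225/375]
  200 → disc 2  [load 375/375]
  200 → disc 6 (new)  [load 200/375]
  125 → disc 5  [load 350/375]
6 discs opened.

6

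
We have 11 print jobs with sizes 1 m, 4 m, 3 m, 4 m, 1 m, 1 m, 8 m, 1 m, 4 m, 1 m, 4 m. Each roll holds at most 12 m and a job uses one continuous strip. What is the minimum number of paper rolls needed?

Total = 8 + 4 + 4 + 4 + 4 + 3 + 1 + 1 + 1 + 1 + 1 = 32 m.
Lower bound: ⌈32/12⌉ = 3 paper rolls.
A packing using 3 paper rolls:
  roll 1: 8 + 4 = 12
  roll 2: 4 + 4 + 4 = 12
  roll 3: 3 + 1 + 1 + 1 + 1 + 1 = 8
This matches the lower bound, so 3 is optimal.

3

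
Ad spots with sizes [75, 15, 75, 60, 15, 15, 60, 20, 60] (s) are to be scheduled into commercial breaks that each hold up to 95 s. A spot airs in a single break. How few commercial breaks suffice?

5

Total = 75 + 75 + 60 + 60 + 60 + 20 + 15 + 15 + 15 = 395 s.
Lower bound: ⌈395/95⌉ = 5 commercial breaks.
A packing using 5 commercial breaks:
  break 1: 75 + 20 = 95
  break 2: 75 + 15 = 90
  break 3: 60 + 15 + 15 = 90
  break 4: 60 = 60
  break 5: 60 = 60
This matches the lower bound, so 5 is optimal.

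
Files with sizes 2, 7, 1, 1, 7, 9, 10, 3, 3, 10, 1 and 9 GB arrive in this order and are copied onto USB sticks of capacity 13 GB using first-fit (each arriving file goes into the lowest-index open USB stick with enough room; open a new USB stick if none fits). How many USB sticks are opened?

  2 → USB stick 1 (new)  [load 2/13]
  7 → USB stick 1  [load 9/13]
  1 → USB stick 1  [load 10/13]
  1 → USB stick 1  [load 11/13]
  7 → USB stick 2 (new)  [load 7/13]
  9 → USB stick 3 (new)  [load 9/13]
  10 → USB stick 4 (new)  [load 10/13]
  3 → USB stick 2  [load 10/13]
  3 → USB stick 2  [load 13/13]
  10 → USB stick 5 (new)  [load 10/13]
  1 → USB stick 1  [load 12/13]
  9 → USB stick 6 (new)  [load 9/13]
6 USB sticks opened.

6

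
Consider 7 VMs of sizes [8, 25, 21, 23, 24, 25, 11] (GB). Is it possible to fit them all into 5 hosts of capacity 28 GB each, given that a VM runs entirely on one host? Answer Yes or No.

Total = 137 GB; ⌈137/28⌉ = 5.
The bound of 5 does not rule out 5, but exhaustive search shows no assignment into 5 hosts of capacity 28 GB exists — the minimum is 6.

No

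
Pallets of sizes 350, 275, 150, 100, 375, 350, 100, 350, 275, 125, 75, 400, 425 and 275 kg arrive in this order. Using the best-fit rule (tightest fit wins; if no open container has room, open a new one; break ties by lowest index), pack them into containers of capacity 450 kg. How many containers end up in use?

  350 → container 1 (new)  [load 350/450]
  275 → container 2 (new)  [load 275/450]
  150 → container 2  [load 425/450]
  100 → container 1  [load 450/450]
  375 → container 3 (new)  [load 375/450]
  350 → container 4 (new)  [load 350/450]
  100 → container 4  [load 450/450]
  350 → container 5 (new)  [load 350/450]
  275 → container 6 (new)  [load 275/450]
  125 → container 6  [load 400/450]
  75 → container 3  [load 450/450]
  400 → container 7 (new)  [load 400/450]
  425 → container 8 (new)  [load 425/450]
  275 → container 9 (new)  [load 275/450]
9 containers opened.

9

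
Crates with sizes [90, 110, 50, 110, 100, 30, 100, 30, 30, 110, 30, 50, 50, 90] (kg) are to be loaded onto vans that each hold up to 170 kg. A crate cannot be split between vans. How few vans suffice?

Total = 110 + 110 + 110 + 100 + 100 + 90 + 90 + 50 + 50 + 50 + 30 + 30 + 30 + 30 = 980 kg.
Lower bound: ⌈980/170⌉ = 6 vans.
Also, 7 crates each exceed 85 kg, and no two of those can share a van, so at least 7 vans are needed.
A packing using 7 vans:
  van 1: 110 + 50 = 160
  van 2: 110 + 50 = 160
  van 3: 110 + 50 = 160
  van 4: 100 + 30 + 30 = 160
  van 5: 100 + 30 + 30 = 160
  van 6: 90 = 90
  van 7: 90 = 90
This matches the lower bound, so 7 is optimal.

7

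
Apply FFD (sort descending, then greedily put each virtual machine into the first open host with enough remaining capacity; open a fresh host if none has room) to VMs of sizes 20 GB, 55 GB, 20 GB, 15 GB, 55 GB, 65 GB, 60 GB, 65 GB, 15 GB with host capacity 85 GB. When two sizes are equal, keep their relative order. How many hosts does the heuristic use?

5

Sorted descending: 65, 65, 60, 55, 55, 20, 20, 15, 15.
  65 → host 1 (new)  [load 65/85]
  65 → host 2 (new)  [load 65/85]
  60 → host 3 (new)  [load 60/85]
  55 → host 4 (new)  [load 55/85]
  55 → host 5 (new)  [load 55/85]
  20 → host 1  [load 85/85]
  20 → host 2  [load 85/85]
  15 → host 3  [load 75/85]
  15 → host 4  [load 70/85]
5 hosts opened.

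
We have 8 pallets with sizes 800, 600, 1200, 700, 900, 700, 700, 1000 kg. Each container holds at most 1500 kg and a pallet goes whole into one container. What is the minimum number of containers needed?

5

Total = 1200 + 1000 + 900 + 800 + 700 + 700 + 700 + 600 = 6600 kg.
Lower bound: ⌈6600/1500⌉ = 5 containers.
A packing using 5 containers:
  container 1: 1200 = 1200
  container 2: 1000 = 1000
  container 3: 900 + 600 = 1500
  container 4: 800 + 700 = 1500
  container 5: 700 + 700 = 1400
This matches the lower bound, so 5 is optimal.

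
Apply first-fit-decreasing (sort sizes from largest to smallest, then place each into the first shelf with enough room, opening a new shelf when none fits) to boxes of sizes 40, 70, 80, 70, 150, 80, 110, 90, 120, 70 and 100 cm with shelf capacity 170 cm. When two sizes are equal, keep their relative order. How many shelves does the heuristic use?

Sorted descending: 150, 120, 110, 100, 90, 80, 80, 70, 70, 70, 40.
  150 → shelf 1 (new)  [load 150/170]
  120 → shelf 2 (new)  [load 120/170]
  110 → shelf 3 (new)  [load 110/170]
  100 → shelf 4 (new)  [load 100/170]
  90 → shelf 5 (new)  [load 90/170]
  80 → shelf 5  [load 170/170]
  80 → shelf 6 (new)  [load 80/170]
  70 → shelf 4  [load 170/170]
  70 → shelf 6  [load 150/170]
  70 → shelf 7 (new)  [load 70/170]
  40 → shelf 2  [load 160/170]
7 shelves opened.

7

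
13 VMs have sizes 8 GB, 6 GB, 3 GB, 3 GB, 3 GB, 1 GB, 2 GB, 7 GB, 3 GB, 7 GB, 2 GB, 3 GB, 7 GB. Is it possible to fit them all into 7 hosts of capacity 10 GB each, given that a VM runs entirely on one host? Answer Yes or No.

A valid assignment using 6 hosts:
  host 1: 8 + 2 = 10
  host 2: 7 + 3 = 10
  host 3: 7 + 3 = 10
  host 4: 7 + 3 = 10
  host 5: 6 + 3 + 1 = 10
  host 6: 3 + 2 = 5
That uses only 6 ≤ 7, so 7 hosts are enough.

Yes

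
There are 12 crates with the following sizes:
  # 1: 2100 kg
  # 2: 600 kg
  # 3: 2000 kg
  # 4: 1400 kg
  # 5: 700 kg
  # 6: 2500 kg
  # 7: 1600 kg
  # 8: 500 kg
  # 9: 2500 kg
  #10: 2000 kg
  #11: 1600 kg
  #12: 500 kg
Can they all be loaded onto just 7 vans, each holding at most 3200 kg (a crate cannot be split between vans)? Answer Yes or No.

Yes

A valid assignment using 7 vans:
  van 1: 2500 + 700 = 3200
  van 2: 2500 + 600 = 3100
  van 3: 2100 + 500 + 500 = 3100
  van 4: 2000 = 2000
  van 5: 2000 = 2000
  van 6: 1600 + 1600 = 3200
  van 7: 1400 = 1400
Every load is within 3200 kg, so 7 vans suffice.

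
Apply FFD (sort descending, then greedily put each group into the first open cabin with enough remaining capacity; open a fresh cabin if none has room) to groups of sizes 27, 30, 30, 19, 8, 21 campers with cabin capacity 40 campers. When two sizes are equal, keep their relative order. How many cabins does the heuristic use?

4

Sorted descending: 30, 30, 27, 21, 19, 8.
  30 → cabin 1 (new)  [load 30/40]
  30 → cabin 2 (new)  [load 30/40]
  27 → cabin 3 (new)  [load 27/40]
  21 → cabin 4 (new)  [load 21/40]
  19 → cabin 4  [load 40/40]
  8 → cabin 1  [load 38/40]
4 cabins opened.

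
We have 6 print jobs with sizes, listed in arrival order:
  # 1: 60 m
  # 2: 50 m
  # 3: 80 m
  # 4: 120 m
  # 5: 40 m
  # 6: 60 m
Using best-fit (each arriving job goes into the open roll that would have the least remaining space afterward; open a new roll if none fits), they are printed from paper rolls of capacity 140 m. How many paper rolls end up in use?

  60 → roll 1 (new)  [load 60/140]
  50 → roll 1  [load 110/140]
  80 → roll 2 (new)  [load 80/140]
  120 → roll 3 (new)  [load 120/140]
  40 → roll 2  [load 120/140]
  60 → roll 4 (new)  [load 60/140]
4 paper rolls opened.

4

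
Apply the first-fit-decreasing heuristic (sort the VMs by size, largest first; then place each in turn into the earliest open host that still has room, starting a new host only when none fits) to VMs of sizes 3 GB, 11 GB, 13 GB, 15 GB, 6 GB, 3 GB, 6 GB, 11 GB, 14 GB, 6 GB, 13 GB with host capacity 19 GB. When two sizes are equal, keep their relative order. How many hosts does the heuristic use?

Sorted descending: 15, 14, 13, 13, 11, 11, 6, 6, 6, 3, 3.
  15 → host 1 (new)  [load 15/19]
  14 → host 2 (new)  [load 14/19]
  13 → host 3 (new)  [load 13/19]
  13 → host 4 (new)  [load 13/19]
  11 → host 5 (new)  [load 11/19]
  11 → host 6 (new)  [load 11/19]
  6 → host 3  [load 19/19]
  6 → host 4  [load 19/19]
  6 → host 5  [load 17/19]
  3 → host 1  [load 18/19]
  3 → host 2  [load 17/19]
6 hosts opened.

6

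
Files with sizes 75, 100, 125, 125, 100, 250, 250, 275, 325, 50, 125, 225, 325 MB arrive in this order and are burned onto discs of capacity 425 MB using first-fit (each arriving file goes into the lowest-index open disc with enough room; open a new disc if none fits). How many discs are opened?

7

  75 → disc 1 (new)  [load 75/425]
  100 → disc 1  [load 175/425]
  125 → disc 1  [load 300/425]
  125 → disc 1  [load 425/425]
  100 → disc 2 (new)  [load 100/425]
  250 → disc 2  [load 350/425]
  250 → disc 3 (new)  [load 250/425]
  275 → disc 4 (new)  [load 275/425]
  325 → disc 5 (new)  [load 325/425]
  50 → disc 2  [load 400/425]
  125 → disc 3  [load 375/425]
  225 → disc 6 (new)  [load 225/425]
  325 → disc 7 (new)  [load 325/425]
7 discs opened.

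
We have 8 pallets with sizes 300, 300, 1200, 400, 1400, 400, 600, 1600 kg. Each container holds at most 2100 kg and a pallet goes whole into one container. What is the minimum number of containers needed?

3

Total = 1600 + 1400 + 1200 + 600 + 400 + 400 + 300 + 300 = 6200 kg.
Lower bound: ⌈6200/2100⌉ = 3 containers.
A packing using 3 containers:
  container 1: 1600 + 400 = 2000
  container 2: 1400 + 400 + 300 = 2100
  container 3: 1200 + 600 + 300 = 2100
This matches the lower bound, so 3 is optimal.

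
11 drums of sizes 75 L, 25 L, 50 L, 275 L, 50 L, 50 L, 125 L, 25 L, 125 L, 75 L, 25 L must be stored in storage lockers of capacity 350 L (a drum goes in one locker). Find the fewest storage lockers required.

Total = 275 + 125 + 125 + 75 + 75 + 50 + 50 + 50 + 25 + 25 + 25 = 900 L.
Lower bound: ⌈900/350⌉ = 3 storage lockers.
A packing using 3 storage lockers:
  locker 1: 275 + 75 = 350
  locker 2: 125 + 125 + 75 + 25 = 350
  locker 3: 50 + 50 + 50 + 25 + 25 = 200
This matches the lower bound, so 3 is optimal.

3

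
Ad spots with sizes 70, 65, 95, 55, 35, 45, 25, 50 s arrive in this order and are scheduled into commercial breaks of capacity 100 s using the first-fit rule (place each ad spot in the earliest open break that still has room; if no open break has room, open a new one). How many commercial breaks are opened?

  70 → break 1 (new)  [load 70/100]
  65 → break 2 (new)  [load 65/100]
  95 → break 3 (new)  [load 95/100]
  55 → break 4 (new)  [load 55/100]
  35 → break 2  [load 100/100]
  45 → break 4  [load 100/100]
  25 → break 1  [load 95/100]
  50 → break 5 (new)  [load 50/100]
5 commercial breaks opened.

5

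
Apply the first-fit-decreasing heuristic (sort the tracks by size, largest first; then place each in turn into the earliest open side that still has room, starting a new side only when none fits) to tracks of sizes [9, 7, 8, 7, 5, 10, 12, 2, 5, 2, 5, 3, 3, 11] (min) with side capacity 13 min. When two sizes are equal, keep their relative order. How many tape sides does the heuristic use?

8

Sorted descending: 12, 11, 10, 9, 8, 7, 7, 5, 5, 5, 3, 3, 2, 2.
  12 → side 1 (new)  [load 12/13]
  11 → side 2 (new)  [load 11/13]
  10 → side 3 (new)  [load 10/13]
  9 → side 4 (new)  [load 9/13]
  8 → side 5 (new)  [load 8/13]
  7 → side 6 (new)  [load 7/13]
  7 → side 7 (new)  [load 7/13]
  5 → side 5  [load 13/13]
  5 → side 6  [load 12/13]
  5 → side 7  [load 12/13]
  3 → side 3  [load 13/13]
  3 → side 4  [load 12/13]
  2 → side 2  [load 13/13]
  2 → side 8 (new)  [load 2/13]
8 tape sides opened.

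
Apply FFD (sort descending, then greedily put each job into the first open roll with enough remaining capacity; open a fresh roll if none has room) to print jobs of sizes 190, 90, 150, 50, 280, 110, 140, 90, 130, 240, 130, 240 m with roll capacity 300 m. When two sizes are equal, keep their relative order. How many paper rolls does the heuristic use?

7

Sorted descending: 280, 240, 240, 190, 150, 140, 130, 130, 110, 90, 90, 50.
  280 → roll 1 (new)  [load 280/300]
  240 → roll 2 (new)  [load 240/300]
  240 → roll 3 (new)  [load 240/300]
  190 → roll 4 (new)  [load 190/300]
  150 → roll 5 (new)  [load 150/300]
  140 → roll 5  [load 290/300]
  130 → roll 6 (new)  [load 130/300]
  130 → roll 6  [load 260/300]
  110 → roll 4  [load 300/300]
  90 → roll 7 (new)  [load 90/300]
  90 → roll 7  [load 180/300]
  50 → roll 2  [load 290/300]
7 paper rolls opened.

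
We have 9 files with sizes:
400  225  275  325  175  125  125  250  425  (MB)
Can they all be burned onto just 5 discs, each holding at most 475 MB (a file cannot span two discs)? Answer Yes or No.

No

Total = 2325 MB; ⌈2325/475⌉ = 5.
The bound of 5 does not rule out 5, but exhaustive search shows no assignment into 5 discs of capacity 475 MB exists — the minimum is 6.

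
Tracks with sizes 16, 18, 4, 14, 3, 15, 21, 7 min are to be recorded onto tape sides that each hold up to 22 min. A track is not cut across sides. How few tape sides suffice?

Total = 21 + 18 + 16 + 15 + 14 + 7 + 4 + 3 = 98 min.
Lower bound: ⌈98/22⌉ = 5 tape sides.
A packing using 5 tape sides:
  side 1: 21 = 21
  side 2: 18 + 4 = 22
  side 3: 16 + 3 = 19
  side 4: 15 + 7 = 22
  side 5: 14 = 14
This matches the lower bound, so 5 is optimal.

5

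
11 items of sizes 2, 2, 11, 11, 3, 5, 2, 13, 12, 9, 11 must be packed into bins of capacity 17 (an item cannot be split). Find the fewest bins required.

Total = 13 + 12 + 11 + 11 + 11 + 9 + 5 + 3 + 2 + 2 + 2 = 81.
Lower bound: ⌈81/17⌉ = 5 bins.
Also, 6 items each exceed 17/2, and no two of those can share a bin, so at least 6 bins are needed.
A packing using 6 bins:
  bin 1: 13 + 3 = 16
  bin 2: 12 + 5 = 17
  bin 3: 11 + 2 + 2 + 2 = 17
  bin 4: 11 = 11
  bin 5: 11 = 11
  bin 6: 9 = 9
This matches the lower bound, so 6 is optimal.

6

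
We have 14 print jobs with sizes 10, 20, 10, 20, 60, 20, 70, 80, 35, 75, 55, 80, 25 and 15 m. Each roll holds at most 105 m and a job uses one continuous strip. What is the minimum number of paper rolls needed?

Total = 80 + 80 + 75 + 70 + 60 + 55 + 35 + 25 + 20 + 20 + 20 + 15 + 10 + 10 = 575 m.
Lower bound: ⌈575/105⌉ = 6 paper rolls.
A packing using 6 paper rolls:
  roll 1: 80 + 25 = 105
  roll 2: 80 + 20 = 100
  roll 3: 75 + 20 + 10 = 105
  roll 4: 70 + 35 = 105
  roll 5: 60 + 20 + 15 + 10 = 105
  roll 6: 55 = 55
This matches the lower bound, so 6 is optimal.

6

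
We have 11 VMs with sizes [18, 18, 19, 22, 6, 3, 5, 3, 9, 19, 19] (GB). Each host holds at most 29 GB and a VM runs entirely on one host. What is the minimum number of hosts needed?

6

Total = 22 + 19 + 19 + 19 + 18 + 18 + 9 + 6 + 5 + 3 + 3 = 141 GB.
Lower bound: ⌈141/29⌉ = 5 hosts.
Also, 6 VMs each exceed 29/2 GB, and no two of those can share a host, so at least 6 hosts are needed.
A packing using 6 hosts:
  host 1: 22 + 6 = 28
  host 2: 19 + 9 = 28
  host 3: 19 + 5 + 3 = 27
  host 4: 19 + 3 = 22
  host 5: 18 = 18
  host 6: 18 = 18
This matches the lower bound, so 6 is optimal.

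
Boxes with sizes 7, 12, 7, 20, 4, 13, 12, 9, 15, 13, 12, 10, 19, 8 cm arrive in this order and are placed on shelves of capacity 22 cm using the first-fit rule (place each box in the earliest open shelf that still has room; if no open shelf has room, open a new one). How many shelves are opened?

  7 → shelf 1 (new)  [load 7/22]
  12 → shelf 1  [load 19/22]
  7 → shelf 2 (new)  [load 7/22]
  20 → shelf 3 (new)  [load 20/22]
  4 → shelf 2  [load 11/22]
  13 → shelf 4 (new)  [load 13/22]
  12 → shelf 5 (new)  [load 12/22]
  9 → shelf 2  [load 20/22]
  15 → shelf 6 (new)  [load 15/22]
  13 → shelf 7 (new)  [load 13/22]
  12 → shelf 8 (new)  [load 12/22]
  10 → shelf 5  [load 22/22]
  19 → shelf 9 (new)  [load 19/22]
  8 → shelf 4  [load 21/22]
9 shelves opened.

9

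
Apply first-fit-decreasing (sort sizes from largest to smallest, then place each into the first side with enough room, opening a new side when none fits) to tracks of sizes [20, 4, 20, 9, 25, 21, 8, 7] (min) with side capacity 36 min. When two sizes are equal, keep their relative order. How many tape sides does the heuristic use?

Sorted descending: 25, 21, 20, 20, 9, 8, 7, 4.
  25 → side 1 (new)  [load 25/36]
  21 → side 2 (new)  [load 21/36]
  20 → side 3 (new)  [load 20/36]
  20 → side 4 (new)  [load 20/36]
  9 → side 1  [load 34/36]
  8 → side 2  [load 29/36]
  7 → side 2  [load 36/36]
  4 → side 3  [load 24/36]
4 tape sides opened.

4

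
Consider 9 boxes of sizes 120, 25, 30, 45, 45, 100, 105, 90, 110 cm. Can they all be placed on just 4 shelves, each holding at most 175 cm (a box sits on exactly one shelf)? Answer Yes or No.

No

Total = 670 cm; ⌈670/175⌉ = 4.
5 boxes each exceed half the capacity and cannot share a shelf, forcing at least 5 shelves.
At least 5 shelves are required, but only 4 are allowed.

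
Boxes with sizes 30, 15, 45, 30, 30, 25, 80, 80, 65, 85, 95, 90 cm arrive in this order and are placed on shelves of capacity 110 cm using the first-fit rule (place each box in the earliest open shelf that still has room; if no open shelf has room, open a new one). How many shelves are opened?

  30 → shelf 1 (new)  [load 30/110]
  15 → shelf 1  [load 45/110]
  45 → shelf 1  [load 90/110]
  30 → shelf 2 (new)  [load 30/110]
  30 → shelf 2  [load 60/110]
  25 → shelf 2  [load 85/110]
  80 → shelf 3 (new)  [load 80/110]
  80 → shelf 4 (new)  [load 80/110]
  65 → shelf 5 (new)  [load 65/110]
  85 → shelf 6 (new)  [load 85/110]
  95 → shelf 7 (new)  [load 95/110]
  90 → shelf 8 (new)  [load 90/110]
8 shelves opened.

8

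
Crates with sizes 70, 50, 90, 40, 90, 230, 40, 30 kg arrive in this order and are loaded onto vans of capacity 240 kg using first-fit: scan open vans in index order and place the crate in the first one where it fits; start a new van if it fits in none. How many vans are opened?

  70 → van 1 (new)  [load 70/240]
  50 → van 1  [load 120/240]
  90 → van 1  [load 210/240]
  40 → van 2 (new)  [load 40/240]
  90 → van 2  [load 130/240]
  230 → van 3 (new)  [load 230/240]
  40 → van 2  [load 170/240]
  30 → van 1  [load 240/240]
3 vans opened.

3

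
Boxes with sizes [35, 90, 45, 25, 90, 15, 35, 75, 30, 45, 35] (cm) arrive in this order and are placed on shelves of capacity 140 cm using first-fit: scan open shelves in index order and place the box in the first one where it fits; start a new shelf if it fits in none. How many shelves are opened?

4

  35 → shelf 1 (new)  [load 35/140]
  90 → shelf 1  [load 125/140]
  45 → shelf 2 (new)  [load 45/140]
  25 → shelf 2  [load 70/140]
  90 → shelf 3 (new)  [load 90/140]
  15 → shelf 1  [load 140/140]
  35 → shelf 2  [load 105/140]
  75 → shelf 4 (new)  [load 75/140]
  30 → shelf 2  [load 135/140]
  45 → shelf 3  [load 135/140]
  35 → shelf 4  [load 110/140]
4 shelves opened.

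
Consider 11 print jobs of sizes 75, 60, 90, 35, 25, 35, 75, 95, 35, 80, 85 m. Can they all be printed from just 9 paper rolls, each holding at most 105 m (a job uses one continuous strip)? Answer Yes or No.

Yes

A valid assignment using 8 paper rolls:
  roll 1: 95 = 95
  roll 2: 90 = 90
  roll 3: 85 = 85
  roll 4: 80 + 25 = 105
  roll 5: 75 = 75
  roll 6: 75 = 75
  roll 7: 60 + 35 = 95
  roll 8: 35 + 35 = 70
That uses only 8 ≤ 9, so 9 paper rolls are enough.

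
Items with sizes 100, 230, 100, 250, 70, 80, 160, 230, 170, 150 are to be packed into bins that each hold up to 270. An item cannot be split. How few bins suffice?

Total = 250 + 230 + 230 + 170 + 160 + 150 + 100 + 100 + 80 + 70 = 1540.
Lower bound: ⌈1540/270⌉ = 6 bins.
A packing using 7 bins:
  bin 1: 250 = 250
  bin 2: 230 = 230
  bin 3: 230 = 230
  bin 4: 170 + 100 = 270
  bin 5: 160 + 100 = 260
  bin 6: 150 + 80 = 230
  bin 7: 70 = 70
No arrangement into 6 bins stays within capacity, so 7 is optimal.

7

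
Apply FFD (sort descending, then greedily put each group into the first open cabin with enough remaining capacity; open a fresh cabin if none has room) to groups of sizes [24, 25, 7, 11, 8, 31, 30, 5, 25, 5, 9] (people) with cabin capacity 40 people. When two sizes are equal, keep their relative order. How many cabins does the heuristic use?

Sorted descending: 31, 30, 25, 25, 24, 11, 9, 8, 7, 5, 5.
  31 → cabin 1 (new)  [load 31/40]
  30 → cabin 2 (new)  [load 30/40]
  25 → cabin 3 (new)  [load 25/40]
  25 → cabin 4 (new)  [load 25/40]
  24 → cabin 5 (new)  [load 24/40]
  11 → cabin 3  [load 36/40]
  9 → cabin 1  [load 40/40]
  8 → cabin 2  [load 38/40]
  7 → cabin 4  [load 32/40]
  5 → cabin 4  [load 37/40]
  5 → cabin 5  [load 29/40]
5 cabins opened.

5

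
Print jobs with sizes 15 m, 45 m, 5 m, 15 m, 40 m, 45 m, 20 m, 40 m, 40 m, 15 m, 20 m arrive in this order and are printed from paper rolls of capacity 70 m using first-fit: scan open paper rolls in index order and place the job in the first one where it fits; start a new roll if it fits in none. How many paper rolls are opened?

5

  15 → roll 1 (new)  [load 15/70]
  45 → roll 1  [load 60/70]
  5 → roll 1  [load 65/70]
  15 → roll 2 (new)  [load 15/70]
  40 → roll 2  [load 55/70]
  45 → roll 3 (new)  [load 45/70]
  20 → roll 3  [load 65/70]
  40 → roll 4 (new)  [load 40/70]
  40 → roll 5 (new)  [load 40/70]
  15 → roll 2  [load 70/70]
  20 → roll 4  [load 60/70]
5 paper rolls opened.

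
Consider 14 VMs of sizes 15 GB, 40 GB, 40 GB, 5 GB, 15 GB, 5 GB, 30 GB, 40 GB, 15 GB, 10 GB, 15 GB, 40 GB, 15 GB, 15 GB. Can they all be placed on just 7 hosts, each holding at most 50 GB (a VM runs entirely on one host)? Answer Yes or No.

A valid assignment using 7 hosts:
  host 1: 40 + 10 = 50
  host 2: 40 + 5 + 5 = 50
  host 3: 40 = 40
  host 4: 40 = 40
  host 5: 30 + 15 = 45
  host 6: 15 + 15 + 15 = 45
  host 7: 15 + 15 = 30
Every load is within 50 GB, so 7 hosts suffice.

Yes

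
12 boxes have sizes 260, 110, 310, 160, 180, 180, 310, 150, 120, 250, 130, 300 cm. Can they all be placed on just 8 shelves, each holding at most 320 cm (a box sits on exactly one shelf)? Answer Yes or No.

No

Total = 2460 cm; ⌈2460/320⌉ = 8.
The bound of 8 does not rule out 8, but exhaustive search shows no assignment into 8 shelves of capacity 320 cm exists — the minimum is 9.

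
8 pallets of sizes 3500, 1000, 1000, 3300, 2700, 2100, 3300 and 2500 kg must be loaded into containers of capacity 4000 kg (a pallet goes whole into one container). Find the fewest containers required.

Total = 3500 + 3300 + 3300 + 2700 + 2500 + 2100 + 1000 + 1000 = 19400 kg.
Lower bound: ⌈19400/4000⌉ = 5 containers.
Also, 6 pallets each exceed 2000 kg, and no two of those can share a container, so at least 6 containers are needed.
A packing using 6 containers:
  container 1: 3500 = 3500
  container 2: 3300 = 3300
  container 3: 3300 = 3300
  container 4: 2700 + 1000 = 3700
  container 5: 2500 + 1000 = 3500
  container 6: 2100 = 2100
This matches the lower bound, so 6 is optimal.

6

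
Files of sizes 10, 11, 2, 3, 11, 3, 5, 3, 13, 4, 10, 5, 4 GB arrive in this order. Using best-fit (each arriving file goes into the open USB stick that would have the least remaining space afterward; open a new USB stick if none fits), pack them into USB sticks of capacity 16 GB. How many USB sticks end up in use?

  10 → USB stick 1 (new)  [load 10/16]
  11 → USB stick 2 (new)  [load 11/16]
  2 → USB stick 2  [load 13/16]
  3 → USB stick 2  [load 16/16]
  11 → USB stick 3 (new)  [load 11/16]
  3 → USB stick 3  [load 14/16]
  5 → USB stick 1  [load 15/16]
  3 → USB stick 4 (new)  [load 3/16]
  13 → USB stick 4  [load 16/16]
  4 → USB stick 5 (new)  [load 4/16]
  10 → USB stick 5  [load 14/16]
  5 → USB stick 6 (new)  [load 5/16]
  4 → USB stick 6  [load 9/16]
6 USB sticks opened.

6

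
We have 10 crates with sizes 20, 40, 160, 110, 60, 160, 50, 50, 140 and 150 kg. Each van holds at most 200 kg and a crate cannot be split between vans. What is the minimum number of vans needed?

5

Total = 160 + 160 + 150 + 140 + 110 + 60 + 50 + 50 + 40 + 20 = 940 kg.
Lower bound: ⌈940/200⌉ = 5 vans.
A packing using 5 vans:
  van 1: 160 + 40 = 200
  van 2: 160 + 20 = 180
  van 3: 150 + 50 = 200
  van 4: 140 + 60 = 200
  van 5: 110 + 50 = 160
This matches the lower bound, so 5 is optimal.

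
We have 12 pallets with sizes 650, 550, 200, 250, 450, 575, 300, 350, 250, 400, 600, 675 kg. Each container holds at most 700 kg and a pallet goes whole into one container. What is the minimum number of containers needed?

9

Total = 675 + 650 + 600 + 575 + 550 + 450 + 400 + 350 + 300 + 250 + 250 + 200 = 5250 kg.
Lower bound: ⌈5250/700⌉ = 8 containers.
A packing using 9 containers:
  container 1: 675 = 675
  container 2: 650 = 650
  container 3: 600 = 600
  container 4: 575 = 575
  container 5: 550 = 550
  container 6: 450 + 250 = 700
  container 7: 400 + 300 = 700
  container 8: 350 + 250 = 600
  container 9: 200 = 200
No arrangement into 8 containers stays within capacity, so 9 is optimal.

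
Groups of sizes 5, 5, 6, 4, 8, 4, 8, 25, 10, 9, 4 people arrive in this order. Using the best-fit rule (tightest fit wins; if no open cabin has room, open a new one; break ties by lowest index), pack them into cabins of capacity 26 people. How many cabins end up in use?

4

  5 → cabin 1 (new)  [load 5/26]
  5 → cabin 1  [load 10/26]
  6 → cabin 1  [load 16/26]
  4 → cabin 1  [load 20/26]
  8 → cabin 2 (new)  [load 8/26]
  4 → cabin 1  [load 24/26]
  8 → cabin 2  [load 16/26]
  25 → cabin 3 (new)  [load 25/26]
  10 → cabin 2  [load 26/26]
  9 → cabin 4 (new)  [load 9/26]
  4 → cabin 4  [load 13/26]
4 cabins opened.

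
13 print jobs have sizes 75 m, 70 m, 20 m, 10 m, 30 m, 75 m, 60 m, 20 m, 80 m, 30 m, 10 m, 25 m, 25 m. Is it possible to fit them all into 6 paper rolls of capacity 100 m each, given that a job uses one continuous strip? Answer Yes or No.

Yes

A valid assignment using 6 paper rolls:
  roll 1: 80 + 20 = 100
  roll 2: 75 + 25 = 100
  roll 3: 75 + 25 = 100
  roll 4: 70 + 30 = 100
  roll 5: 60 + 30 + 10 = 100
  roll 6: 20 + 10 = 30
Every load is within 100 m, so 6 paper rolls suffice.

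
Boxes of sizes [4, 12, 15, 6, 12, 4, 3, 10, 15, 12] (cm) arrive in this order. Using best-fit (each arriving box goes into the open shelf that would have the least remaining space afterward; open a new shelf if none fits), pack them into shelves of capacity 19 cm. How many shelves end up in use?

  4 → shelf 1 (new)  [load 4/19]
  12 → shelf 1  [load 16/19]
  15 → shelf 2 (new)  [load 15/19]
  6 → shelf 3 (new)  [load 6/19]
  12 → shelf 3  [load 18/19]
  4 → shelf 2  [load 19/19]
  3 → shelf 1  [load 19/19]
  10 → shelf 4 (new)  [load 10/19]
  15 → shelf 5 (new)  [load 15/19]
  12 → shelf 6 (new)  [load 12/19]
6 shelves opened.

6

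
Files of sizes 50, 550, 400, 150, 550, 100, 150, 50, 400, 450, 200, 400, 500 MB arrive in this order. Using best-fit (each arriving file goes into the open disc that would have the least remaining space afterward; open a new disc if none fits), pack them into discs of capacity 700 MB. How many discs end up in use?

  50 → disc 1 (new)  [load 50/700]
  550 → disc 1  [load 600/700]
  400 → disc 2 (new)  [load 400/700]
  150 → disc 2  [load 550/700]
  550 → disc 3 (new)  [load 550/700]
  100 → disc 1  [load 700/700]
  150 → disc 2  [load 700/700]
  50 → disc 3  [load 600/700]
  400 → disc 4 (new)  [load 400/700]
  450 → disc 5 (new)  [load 450/700]
  200 → disc 5  [load 650/700]
  400 → disc 6 (new)  [load 400/700]
  500 → disc 7 (new)  [load 500/700]
7 discs opened.

7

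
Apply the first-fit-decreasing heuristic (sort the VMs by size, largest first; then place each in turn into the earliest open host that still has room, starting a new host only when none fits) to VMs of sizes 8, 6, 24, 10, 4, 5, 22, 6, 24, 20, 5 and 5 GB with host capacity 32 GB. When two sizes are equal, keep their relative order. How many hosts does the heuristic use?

5

Sorted descending: 24, 24, 22, 20, 10, 8, 6, 6, 5, 5, 5, 4.
  24 → host 1 (new)  [load 24/32]
  24 → host 2 (new)  [load 24/32]
  22 → host 3 (new)  [load 22/32]
  20 → host 4 (new)  [load 20/32]
  10 → host 3  [load 32/32]
  8 → host 1  [load 32/32]
  6 → host 2  [load 30/32]
  6 → host 4  [load 26/32]
  5 → host 4  [load 31/32]
  5 → host 5 (new)  [load 5/32]
  5 → host 5  [load 10/32]
  4 → host 5  [load 14/32]
5 hosts opened.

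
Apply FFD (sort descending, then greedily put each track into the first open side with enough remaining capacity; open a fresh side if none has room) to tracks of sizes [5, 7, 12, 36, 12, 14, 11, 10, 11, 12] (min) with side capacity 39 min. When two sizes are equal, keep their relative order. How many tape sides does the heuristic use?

4

Sorted descending: 36, 14, 12, 12, 12, 11, 11, 10, 7, 5.
  36 → side 1 (new)  [load 36/39]
  14 → side 2 (new)  [load 14/39]
  12 → side 2  [load 26/39]
  12 → side 2  [load 38/39]
  12 → side 3 (new)  [load 12/39]
  11 → side 3  [load 23/39]
  11 → side 3  [load 34/39]
  10 → side 4 (new)  [load 10/39]
  7 → side 4  [load 17/39]
  5 → side 3  [load 39/39]
4 tape sides opened.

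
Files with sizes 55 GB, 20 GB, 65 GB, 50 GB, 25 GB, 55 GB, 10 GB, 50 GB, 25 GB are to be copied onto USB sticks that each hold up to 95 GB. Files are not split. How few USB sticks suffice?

5

Total = 65 + 55 + 55 + 50 + 50 + 25 + 25 + 20 + 10 = 355 GB.
Lower bound: ⌈355/95⌉ = 4 USB sticks.
Also, 5 files each exceed 95/2 GB, and no two of those can share a USB stick, so at least 5 USB sticks are needed.
A packing using 5 USB sticks:
  USB stick 1: 65 + 25 = 90
  USB stick 2: 55 + 25 + 10 = 90
  USB stick 3: 55 + 20 = 75
  USB stick 4: 50 = 50
  USB stick 5: 50 = 50
This matches the lower bound, so 5 is optimal.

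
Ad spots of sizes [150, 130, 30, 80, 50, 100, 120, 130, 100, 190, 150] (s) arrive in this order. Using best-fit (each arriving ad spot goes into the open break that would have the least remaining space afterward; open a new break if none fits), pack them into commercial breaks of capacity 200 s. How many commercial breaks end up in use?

  150 → break 1 (new)  [load 150/200]
  130 → break 2 (new)  [load 130/200]
  30 → break 1  [load 180/200]
  80 → break 3 (new)  [load 80/200]
  50 → break 2  [load 180/200]
  100 → break 3  [load 180/200]
  120 → break 4 (new)  [load 120/200]
  130 → break 5 (new)  [load 130/200]
  100 → break 6 (new)  [load 100/200]
  190 → break 7 (new)  [load 190/200]
  150 → break 8 (new)  [load 150/200]
8 commercial breaks opened.

8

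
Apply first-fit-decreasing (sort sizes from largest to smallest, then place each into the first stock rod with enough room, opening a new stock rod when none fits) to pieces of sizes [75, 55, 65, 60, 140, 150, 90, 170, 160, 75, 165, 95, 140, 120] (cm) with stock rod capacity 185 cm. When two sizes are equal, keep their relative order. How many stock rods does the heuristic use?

Sorted descending: 170, 165, 160, 150, 140, 140, 120, 95, 90, 75, 75, 65, 60, 55.
  170 → stock rod 1 (new)  [load 170/185]
  165 → stock rod 2 (new)  [load 165/185]
  160 → stock rod 3 (new)  [load 160/185]
  150 → stock rod 4 (new)  [load 150/185]
  140 → stock rod 5 (new)  [load 140/185]
  140 → stock rod 6 (new)  [load 140/185]
  120 → stock rod 7 (new)  [load 120/185]
  95 → stock rod 8 (new)  [load 95/185]
  90 → stock rod 8  [load 185/185]
  75 → stock rod 9 (new)  [load 75/185]
  75 → stock rod 9  [load 150/185]
  65 → stock rod 7  [load 185/185]
  60 → stock rod 10 (new)  [load 60/185]
  55 → stock rod 10  [load 115/185]
10 stock rods opened.

10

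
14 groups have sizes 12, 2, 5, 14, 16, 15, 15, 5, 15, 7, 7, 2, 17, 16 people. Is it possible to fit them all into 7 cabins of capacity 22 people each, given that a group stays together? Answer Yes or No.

No

Total = 148 people; ⌈148/22⌉ = 7.
8 groups each exceed half the capacity and cannot share a cabin, forcing at least 8 cabins.
At least 8 cabins are required, but only 7 are allowed.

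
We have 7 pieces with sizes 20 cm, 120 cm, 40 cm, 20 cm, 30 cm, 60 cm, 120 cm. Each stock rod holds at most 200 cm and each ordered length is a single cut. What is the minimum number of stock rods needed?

Total = 120 + 120 + 60 + 40 + 30 + 20 + 20 = 410 cm.
Lower bound: ⌈410/200⌉ = 3 stock rods.
A packing using 3 stock rods:
  stock rod 1: 120 + 60 + 20 = 200
  stock rod 2: 120 + 40 + 30 = 190
  stock rod 3: 20 = 20
This matches the lower bound, so 3 is optimal.

3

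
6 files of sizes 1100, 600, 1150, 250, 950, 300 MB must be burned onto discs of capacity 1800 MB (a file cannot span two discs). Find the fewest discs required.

3

Total = 1150 + 1100 + 950 + 600 + 300 + 250 = 4350 MB.
Lower bound: ⌈4350/1800⌉ = 3 discs.
A packing using 3 discs:
  disc 1: 1150 + 600 = 1750
  disc 2: 1100 + 300 + 250 = 1650
  disc 3: 950 = 950
This matches the lower bound, so 3 is optimal.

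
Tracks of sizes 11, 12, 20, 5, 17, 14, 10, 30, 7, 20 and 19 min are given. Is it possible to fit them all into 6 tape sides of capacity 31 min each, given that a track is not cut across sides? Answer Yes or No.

Yes

A valid assignment using 6 tape sides:
  side 1: 30 = 30
  side 2: 20 + 11 = 31
  side 3: 20 + 10 = 30
  side 4: 19 + 12 = 31
  side 5: 17 + 14 = 31
  side 6: 7 + 5 = 12
Every load is within 31 min, so 6 tape sides suffice.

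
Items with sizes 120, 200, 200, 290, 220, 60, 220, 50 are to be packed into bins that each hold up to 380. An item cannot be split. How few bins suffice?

Total = 290 + 220 + 220 + 200 + 200 + 120 + 60 + 50 = 1360.
Lower bound: ⌈1360/380⌉ = 4 bins.
Also, 5 items each exceed 190, and no two of those can share a bin, so at least 5 bins are needed.
A packing using 5 bins:
  bin 1: 290 + 60 = 350
  bin 2: 220 + 120 = 340
  bin 3: 220 + 50 = 270
  bin 4: 200 = 200
  bin 5: 200 = 200
This matches the lower bound, so 5 is optimal.

5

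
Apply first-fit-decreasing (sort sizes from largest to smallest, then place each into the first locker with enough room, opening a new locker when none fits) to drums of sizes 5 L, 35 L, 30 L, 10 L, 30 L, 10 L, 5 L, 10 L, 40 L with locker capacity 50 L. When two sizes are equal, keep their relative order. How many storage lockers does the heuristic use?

4

Sorted descending: 40, 35, 30, 30, 10, 10, 10, 5, 5.
  40 → locker 1 (new)  [load 40/50]
  35 → locker 2 (new)  [load 35/50]
  30 → locker 3 (new)  [load 30/50]
  30 → locker 4 (new)  [load 30/50]
  10 → locker 1  [load 50/50]
  10 → locker 2  [load 45/50]
  10 → locker 3  [load 40/50]
  5 → locker 2  [load 50/50]
  5 → locker 3  [load 45/50]
4 storage lockers opened.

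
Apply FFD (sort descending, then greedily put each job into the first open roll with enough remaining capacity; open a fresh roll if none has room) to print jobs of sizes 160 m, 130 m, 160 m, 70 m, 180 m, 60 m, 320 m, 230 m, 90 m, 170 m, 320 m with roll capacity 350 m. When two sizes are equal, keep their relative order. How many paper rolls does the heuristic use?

Sorted descending: 320, 320, 230, 180, 170, 160, 160, 130, 90, 70, 60.
  320 → roll 1 (new)  [load 320/350]
  320 → roll 2 (new)  [load 320/350]
  230 → roll 3 (new)  [load 230/350]
  180 → roll 4 (new)  [load 180/350]
  170 → roll 4  [load 350/350]
  160 → roll 5 (new)  [load 160/350]
  160 → roll 5  [load 320/350]
  130 → roll 6 (new)  [load 130/350]
  90 → roll 3  [load 320/350]
  70 → roll 6  [load 200/350]
  60 → roll 6  [load 260/350]
6 paper rolls opened.

6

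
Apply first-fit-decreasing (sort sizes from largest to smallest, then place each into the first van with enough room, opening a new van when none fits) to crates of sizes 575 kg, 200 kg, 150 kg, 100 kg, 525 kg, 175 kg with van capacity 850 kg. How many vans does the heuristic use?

3

Sorted descending: 575, 525, 200, 175, 150, 100.
  575 → van 1 (new)  [load 575/850]
  525 → van 2 (new)  [load 525/850]
  200 → van 1  [load 775/850]
  175 → van 2  [load 700/850]
  150 → van 2  [load 850/850]
  100 → van 3 (new)  [load 100/850]
3 vans opened.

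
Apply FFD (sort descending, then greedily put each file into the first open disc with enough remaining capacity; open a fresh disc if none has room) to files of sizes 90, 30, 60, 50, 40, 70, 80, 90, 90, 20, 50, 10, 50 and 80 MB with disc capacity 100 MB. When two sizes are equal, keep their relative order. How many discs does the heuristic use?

Sorted descending: 90, 90, 90, 80, 80, 70, 60, 50, 50, 50, 40, 30, 20, 10.
  90 → disc 1 (new)  [load 90/100]
  90 → disc 2 (new)  [load 90/100]
  90 → disc 3 (new)  [load 90/100]
  80 → disc 4 (new)  [load 80/100]
  80 → disc 5 (new)  [load 80/100]
  70 → disc 6 (new)  [load 70/100]
  60 → disc 7 (new)  [load 60/100]
  50 → disc 8 (new)  [load 50/100]
  50 → disc 8  [load 100/100]
  50 → disc 9 (new)  [load 50/100]
  40 → disc 7  [load 100/100]
  30 → disc 6  [load 100/100]
  20 → disc 4  [load 100/100]
  10 → disc 1  [load 100/100]
9 discs opened.

9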